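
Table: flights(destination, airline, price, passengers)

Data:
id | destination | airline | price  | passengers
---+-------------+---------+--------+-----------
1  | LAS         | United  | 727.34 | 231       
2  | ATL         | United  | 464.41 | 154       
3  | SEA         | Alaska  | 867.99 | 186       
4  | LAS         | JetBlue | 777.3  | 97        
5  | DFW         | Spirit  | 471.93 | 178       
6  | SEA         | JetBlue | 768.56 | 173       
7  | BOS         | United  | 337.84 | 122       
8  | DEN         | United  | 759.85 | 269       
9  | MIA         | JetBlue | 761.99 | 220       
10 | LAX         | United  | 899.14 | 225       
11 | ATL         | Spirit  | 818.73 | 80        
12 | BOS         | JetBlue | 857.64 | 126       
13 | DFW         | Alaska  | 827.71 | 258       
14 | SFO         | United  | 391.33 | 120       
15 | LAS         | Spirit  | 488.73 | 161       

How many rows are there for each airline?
SELECT airline, COUNT(*) as count
FROM flights
GROUP BY airline

Result:
  Alaska: 2
  JetBlue: 4
  Spirit: 3
  United: 6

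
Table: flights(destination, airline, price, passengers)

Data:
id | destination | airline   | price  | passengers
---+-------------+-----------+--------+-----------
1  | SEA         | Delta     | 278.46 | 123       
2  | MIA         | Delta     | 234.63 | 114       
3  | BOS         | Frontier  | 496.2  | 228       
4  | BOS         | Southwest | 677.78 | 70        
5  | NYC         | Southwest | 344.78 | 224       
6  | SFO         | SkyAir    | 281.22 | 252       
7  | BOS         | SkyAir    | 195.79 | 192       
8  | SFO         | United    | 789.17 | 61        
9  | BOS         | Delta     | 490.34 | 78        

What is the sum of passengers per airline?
SELECT airline, SUM(passengers) as result
FROM flights
GROUP BY airline

Result:
  Delta: 315
  Frontier: 228
  SkyAir: 444
  Southwest: 294
  United: 61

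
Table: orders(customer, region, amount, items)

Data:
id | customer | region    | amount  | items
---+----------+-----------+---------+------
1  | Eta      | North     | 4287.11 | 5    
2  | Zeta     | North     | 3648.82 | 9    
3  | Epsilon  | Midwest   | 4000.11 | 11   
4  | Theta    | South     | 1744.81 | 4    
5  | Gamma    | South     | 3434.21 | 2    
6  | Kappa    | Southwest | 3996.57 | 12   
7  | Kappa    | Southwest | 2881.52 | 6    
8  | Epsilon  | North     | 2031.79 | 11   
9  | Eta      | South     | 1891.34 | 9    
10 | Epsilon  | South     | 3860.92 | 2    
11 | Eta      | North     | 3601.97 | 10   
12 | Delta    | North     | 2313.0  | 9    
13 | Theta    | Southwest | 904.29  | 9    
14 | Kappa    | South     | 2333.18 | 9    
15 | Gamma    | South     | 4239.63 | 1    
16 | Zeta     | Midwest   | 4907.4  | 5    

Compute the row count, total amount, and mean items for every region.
SELECT region,
       COUNT(*) as cnt,
       SUM(amount) as total_amount,
       AVG(items) as avg_items
FROM orders
GROUP BY region

Result:
  Midwest: 2 records, 8907.51 total amount, 8.00 avg items
  North: 5 records, 15882.69 total amount, 8.80 avg items
  South: 6 records, 17504.09 total amount, 4.50 avg items
  Southwest: 3 records, 7782.38 total amount, 9.00 avg items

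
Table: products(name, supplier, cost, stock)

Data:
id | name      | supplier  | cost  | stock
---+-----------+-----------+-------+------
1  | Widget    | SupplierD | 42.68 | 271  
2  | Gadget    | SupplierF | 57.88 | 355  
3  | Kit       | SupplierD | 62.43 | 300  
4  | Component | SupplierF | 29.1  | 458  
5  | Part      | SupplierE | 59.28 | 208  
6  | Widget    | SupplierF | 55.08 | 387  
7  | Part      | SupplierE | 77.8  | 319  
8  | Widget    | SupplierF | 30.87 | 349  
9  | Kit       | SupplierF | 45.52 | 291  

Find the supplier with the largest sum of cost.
SELECT supplier, SUM(cost) as val
FROM products
GROUP BY supplier
ORDER BY val DESC
LIMIT 1

Result: SupplierF with sum(cost) = 218.45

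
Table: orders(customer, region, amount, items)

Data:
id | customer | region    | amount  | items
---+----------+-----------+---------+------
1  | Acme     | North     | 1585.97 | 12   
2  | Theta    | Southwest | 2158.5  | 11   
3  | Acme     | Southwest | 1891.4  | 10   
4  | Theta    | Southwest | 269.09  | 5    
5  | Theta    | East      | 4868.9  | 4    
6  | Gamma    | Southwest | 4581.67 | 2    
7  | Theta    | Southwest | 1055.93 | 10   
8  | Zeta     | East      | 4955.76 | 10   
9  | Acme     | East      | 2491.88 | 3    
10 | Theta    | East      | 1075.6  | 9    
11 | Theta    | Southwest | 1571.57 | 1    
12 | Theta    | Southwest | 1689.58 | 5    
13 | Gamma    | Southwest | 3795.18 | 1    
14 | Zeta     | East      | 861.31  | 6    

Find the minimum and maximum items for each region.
SELECT region, MIN(items), MAX(items)
FROM orders
GROUP BY region

Result:
  East: min=3, max=10
  North: min=12, max=12
  Southwest: min=1, max=11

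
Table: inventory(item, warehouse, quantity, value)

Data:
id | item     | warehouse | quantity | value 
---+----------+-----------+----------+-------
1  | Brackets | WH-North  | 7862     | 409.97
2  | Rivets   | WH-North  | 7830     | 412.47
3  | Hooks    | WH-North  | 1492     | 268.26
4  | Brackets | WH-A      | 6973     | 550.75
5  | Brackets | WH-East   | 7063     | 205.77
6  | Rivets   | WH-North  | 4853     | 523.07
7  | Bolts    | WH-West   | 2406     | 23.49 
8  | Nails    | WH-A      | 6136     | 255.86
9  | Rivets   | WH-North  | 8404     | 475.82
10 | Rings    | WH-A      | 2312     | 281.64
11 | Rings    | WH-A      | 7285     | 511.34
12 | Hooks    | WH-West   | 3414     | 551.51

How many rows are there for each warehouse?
SELECT warehouse, COUNT(*) as count
FROM inventory
GROUP BY warehouse

Result:
  WH-A: 4
  WH-East: 1
  WH-North: 5
  WH-West: 2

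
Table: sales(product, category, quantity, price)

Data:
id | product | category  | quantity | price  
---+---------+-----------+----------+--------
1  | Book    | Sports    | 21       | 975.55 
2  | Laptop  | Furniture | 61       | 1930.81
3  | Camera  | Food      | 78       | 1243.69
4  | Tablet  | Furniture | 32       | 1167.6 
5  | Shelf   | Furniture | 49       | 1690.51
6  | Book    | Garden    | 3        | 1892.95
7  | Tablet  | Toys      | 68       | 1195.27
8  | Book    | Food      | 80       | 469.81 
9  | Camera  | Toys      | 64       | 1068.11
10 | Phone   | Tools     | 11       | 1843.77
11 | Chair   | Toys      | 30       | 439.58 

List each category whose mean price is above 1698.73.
SELECT category, AVG(price)
FROM sales
GROUP BY category
HAVING AVG(price) > 1698.73

Result:
  Garden: avg=1892.95
  Tools: avg=1843.77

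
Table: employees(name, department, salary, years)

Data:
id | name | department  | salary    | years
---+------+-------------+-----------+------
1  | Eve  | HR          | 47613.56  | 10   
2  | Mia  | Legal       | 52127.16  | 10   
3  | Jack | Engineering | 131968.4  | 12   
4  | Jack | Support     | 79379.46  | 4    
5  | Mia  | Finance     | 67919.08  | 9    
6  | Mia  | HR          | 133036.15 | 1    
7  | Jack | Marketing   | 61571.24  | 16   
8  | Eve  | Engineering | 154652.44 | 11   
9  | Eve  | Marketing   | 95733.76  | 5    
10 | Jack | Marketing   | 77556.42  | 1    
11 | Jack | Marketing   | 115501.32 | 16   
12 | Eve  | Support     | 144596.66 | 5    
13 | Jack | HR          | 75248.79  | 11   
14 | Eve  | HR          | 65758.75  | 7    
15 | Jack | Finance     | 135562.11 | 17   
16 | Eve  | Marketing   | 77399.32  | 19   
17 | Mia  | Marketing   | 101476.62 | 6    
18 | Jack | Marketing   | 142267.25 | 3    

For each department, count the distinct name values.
SELECT department, COUNT(DISTINCT name)
FROM employees
GROUP BY department

Result:
  Engineering: 2 distinct
  Finance: 2 distinct
  HR: 3 distinct
  Legal: 1 distinct
  Marketing: 3 distinct
  Support: 2 distinct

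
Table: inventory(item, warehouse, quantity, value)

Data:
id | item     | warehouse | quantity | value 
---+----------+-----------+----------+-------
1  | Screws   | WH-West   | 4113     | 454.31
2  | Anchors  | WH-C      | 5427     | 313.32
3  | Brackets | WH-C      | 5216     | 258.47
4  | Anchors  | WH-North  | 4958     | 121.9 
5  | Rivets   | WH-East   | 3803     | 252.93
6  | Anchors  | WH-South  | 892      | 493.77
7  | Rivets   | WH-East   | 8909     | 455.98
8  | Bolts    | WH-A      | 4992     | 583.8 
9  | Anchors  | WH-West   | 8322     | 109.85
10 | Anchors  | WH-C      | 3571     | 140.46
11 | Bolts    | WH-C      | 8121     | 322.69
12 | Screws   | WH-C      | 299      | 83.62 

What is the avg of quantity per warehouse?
SELECT warehouse, AVG(quantity) as result
FROM inventory
GROUP BY warehouse

Result:
  WH-A: 4992.00
  WH-C: 4526.80
  WH-East: 6356.00
  WH-North: 4958.00
  WH-South: 892.00
  WH-West: 6217.50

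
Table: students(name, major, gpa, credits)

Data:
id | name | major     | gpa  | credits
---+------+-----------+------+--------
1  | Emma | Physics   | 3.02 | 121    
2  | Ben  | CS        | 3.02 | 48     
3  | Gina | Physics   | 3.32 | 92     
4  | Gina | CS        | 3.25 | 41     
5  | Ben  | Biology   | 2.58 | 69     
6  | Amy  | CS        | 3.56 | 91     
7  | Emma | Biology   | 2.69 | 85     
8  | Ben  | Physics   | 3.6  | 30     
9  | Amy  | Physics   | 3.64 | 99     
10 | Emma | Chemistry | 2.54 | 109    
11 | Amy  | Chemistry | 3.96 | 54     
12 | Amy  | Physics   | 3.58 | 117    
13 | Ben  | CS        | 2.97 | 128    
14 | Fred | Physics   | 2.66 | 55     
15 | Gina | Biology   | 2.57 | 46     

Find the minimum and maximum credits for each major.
SELECT major, MIN(credits), MAX(credits)
FROM students
GROUP BY major

Result:
  Biology: min=46, max=85
  CS: min=41, max=128
  Chemistry: min=54, max=109
  Physics: min=30, max=121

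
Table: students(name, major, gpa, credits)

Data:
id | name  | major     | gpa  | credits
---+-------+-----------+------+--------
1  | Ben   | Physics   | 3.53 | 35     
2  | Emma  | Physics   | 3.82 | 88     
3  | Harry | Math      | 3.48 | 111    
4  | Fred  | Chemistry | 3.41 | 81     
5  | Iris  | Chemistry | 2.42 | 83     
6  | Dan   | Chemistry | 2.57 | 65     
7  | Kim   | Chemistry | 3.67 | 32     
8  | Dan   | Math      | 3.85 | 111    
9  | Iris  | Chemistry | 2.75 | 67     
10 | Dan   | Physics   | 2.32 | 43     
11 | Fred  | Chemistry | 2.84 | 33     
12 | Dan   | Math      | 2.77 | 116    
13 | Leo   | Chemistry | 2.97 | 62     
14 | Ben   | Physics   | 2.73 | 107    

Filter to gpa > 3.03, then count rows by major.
SELECT major, COUNT(*)
FROM students
WHERE gpa > 3.03
GROUP BY major

Note: WHERE filters rows before grouping.

Result:
  Chemistry: 2
  Math: 2
  Physics: 2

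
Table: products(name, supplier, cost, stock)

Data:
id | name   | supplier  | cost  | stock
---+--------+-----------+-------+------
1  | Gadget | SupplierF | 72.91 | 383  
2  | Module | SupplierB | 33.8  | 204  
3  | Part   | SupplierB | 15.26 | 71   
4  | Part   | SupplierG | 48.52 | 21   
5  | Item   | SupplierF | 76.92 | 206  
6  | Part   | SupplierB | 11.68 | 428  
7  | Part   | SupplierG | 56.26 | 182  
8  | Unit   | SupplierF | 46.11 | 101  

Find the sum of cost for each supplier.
SELECT supplier, SUM(cost) as result
FROM products
GROUP BY supplier

Result:
  SupplierB: 60.74
  SupplierF: 195.94
  SupplierG: 104.78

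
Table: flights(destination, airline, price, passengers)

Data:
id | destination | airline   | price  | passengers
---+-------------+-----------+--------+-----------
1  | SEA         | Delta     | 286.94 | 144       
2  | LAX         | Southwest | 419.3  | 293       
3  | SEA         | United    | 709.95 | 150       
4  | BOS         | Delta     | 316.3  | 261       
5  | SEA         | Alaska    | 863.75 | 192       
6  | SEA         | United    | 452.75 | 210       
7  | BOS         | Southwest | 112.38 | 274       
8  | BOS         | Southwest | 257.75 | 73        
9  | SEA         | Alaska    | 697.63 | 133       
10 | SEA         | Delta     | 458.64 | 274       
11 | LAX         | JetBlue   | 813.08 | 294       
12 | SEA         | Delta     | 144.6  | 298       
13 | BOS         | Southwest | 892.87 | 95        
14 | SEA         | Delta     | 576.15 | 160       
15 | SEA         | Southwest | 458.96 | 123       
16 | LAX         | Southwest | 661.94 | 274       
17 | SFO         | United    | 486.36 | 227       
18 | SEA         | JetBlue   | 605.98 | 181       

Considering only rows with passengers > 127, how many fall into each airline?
SELECT airline, COUNT(*)
FROM flights
WHERE passengers > 127
GROUP BY airline

Note: WHERE filters rows before grouping.

Result:
  Alaska: 2
  Delta: 5
  JetBlue: 2
  Southwest: 3
  United: 3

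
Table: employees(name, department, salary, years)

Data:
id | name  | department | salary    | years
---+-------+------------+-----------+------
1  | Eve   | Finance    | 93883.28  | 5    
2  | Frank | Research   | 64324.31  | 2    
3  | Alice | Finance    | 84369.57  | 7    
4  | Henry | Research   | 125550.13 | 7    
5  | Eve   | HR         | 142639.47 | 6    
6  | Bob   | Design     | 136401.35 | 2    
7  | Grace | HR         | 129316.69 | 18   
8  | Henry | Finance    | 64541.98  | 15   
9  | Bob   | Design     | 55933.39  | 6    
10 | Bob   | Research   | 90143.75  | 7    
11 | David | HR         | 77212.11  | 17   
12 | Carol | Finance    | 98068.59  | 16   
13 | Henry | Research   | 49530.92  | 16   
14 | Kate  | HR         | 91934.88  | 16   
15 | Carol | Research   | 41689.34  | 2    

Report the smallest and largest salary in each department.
SELECT department, MIN(salary), MAX(salary)
FROM employees
GROUP BY department

Result:
  Design: min=55933.39, max=136401.35
  Finance: min=64541.98, max=98068.59
  HR: min=77212.11, max=142639.47
  Research: min=41689.34, max=125550.13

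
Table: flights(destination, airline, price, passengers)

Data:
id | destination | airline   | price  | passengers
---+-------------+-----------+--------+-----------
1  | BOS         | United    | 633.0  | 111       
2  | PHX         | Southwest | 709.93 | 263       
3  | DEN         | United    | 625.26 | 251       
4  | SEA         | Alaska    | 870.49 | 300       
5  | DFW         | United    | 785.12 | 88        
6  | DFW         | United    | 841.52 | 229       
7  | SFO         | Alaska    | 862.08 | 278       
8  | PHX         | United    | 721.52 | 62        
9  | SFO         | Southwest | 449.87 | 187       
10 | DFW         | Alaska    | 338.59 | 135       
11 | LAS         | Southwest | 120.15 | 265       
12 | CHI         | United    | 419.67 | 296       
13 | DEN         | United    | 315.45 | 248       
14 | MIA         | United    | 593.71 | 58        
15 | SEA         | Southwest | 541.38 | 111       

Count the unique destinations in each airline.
SELECT airline, COUNT(DISTINCT destination)
FROM flights
GROUP BY airline

Result:
  Alaska: 3 distinct
  Southwest: 4 distinct
  United: 6 distinct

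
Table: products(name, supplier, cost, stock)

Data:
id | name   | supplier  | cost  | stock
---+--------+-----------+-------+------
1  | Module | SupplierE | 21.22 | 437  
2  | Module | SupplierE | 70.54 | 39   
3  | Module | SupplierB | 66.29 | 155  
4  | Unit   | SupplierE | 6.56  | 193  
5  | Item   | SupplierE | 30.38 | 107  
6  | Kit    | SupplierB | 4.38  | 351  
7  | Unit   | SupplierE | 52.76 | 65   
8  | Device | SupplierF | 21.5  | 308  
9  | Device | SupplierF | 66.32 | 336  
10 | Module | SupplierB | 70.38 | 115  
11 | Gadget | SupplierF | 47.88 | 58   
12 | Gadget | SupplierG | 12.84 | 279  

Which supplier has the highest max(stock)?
SELECT supplier, MAX(stock) as val
FROM products
GROUP BY supplier
ORDER BY val DESC
LIMIT 1

Result: SupplierE with max(stock) = 437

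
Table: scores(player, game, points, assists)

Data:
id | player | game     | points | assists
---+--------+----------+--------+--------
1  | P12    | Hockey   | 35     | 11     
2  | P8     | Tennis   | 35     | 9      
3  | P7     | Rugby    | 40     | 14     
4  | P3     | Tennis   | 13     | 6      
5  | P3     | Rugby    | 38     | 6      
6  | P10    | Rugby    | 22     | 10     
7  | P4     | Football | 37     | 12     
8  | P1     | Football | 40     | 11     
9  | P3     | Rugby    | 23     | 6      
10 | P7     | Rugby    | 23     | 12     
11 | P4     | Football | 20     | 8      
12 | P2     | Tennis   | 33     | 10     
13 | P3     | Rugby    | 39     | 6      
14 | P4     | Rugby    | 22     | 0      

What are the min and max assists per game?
SELECT game, MIN(assists), MAX(assists)
FROM scores
GROUP BY game

Result:
  Football: min=8, max=12
  Hockey: min=11, max=11
  Rugby: min=0, max=14
  Tennis: min=6, max=10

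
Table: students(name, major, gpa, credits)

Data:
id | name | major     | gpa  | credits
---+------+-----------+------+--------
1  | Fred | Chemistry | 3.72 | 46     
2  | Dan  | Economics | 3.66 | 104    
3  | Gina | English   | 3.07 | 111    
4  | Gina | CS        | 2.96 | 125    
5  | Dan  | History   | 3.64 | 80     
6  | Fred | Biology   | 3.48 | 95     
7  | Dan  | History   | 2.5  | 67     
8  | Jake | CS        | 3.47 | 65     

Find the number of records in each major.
SELECT major, COUNT(*) as count
FROM students
GROUP BY major

Result:
  Biology: 1
  CS: 2
  Chemistry: 1
  Economics: 1
  English: 1
  History: 2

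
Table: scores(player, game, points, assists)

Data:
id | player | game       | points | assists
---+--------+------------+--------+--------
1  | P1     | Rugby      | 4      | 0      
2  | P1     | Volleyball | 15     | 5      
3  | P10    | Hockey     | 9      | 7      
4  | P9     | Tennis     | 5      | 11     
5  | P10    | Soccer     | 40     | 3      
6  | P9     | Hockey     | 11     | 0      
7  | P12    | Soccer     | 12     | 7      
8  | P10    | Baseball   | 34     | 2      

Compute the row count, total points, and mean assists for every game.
SELECT game,
       COUNT(*) as cnt,
       SUM(points) as total_points,
       AVG(assists) as avg_assists
FROM scores
GROUP BY game

Result:
  Baseball: 1 records, 34 total points, 2.00 avg assists
  Hockey: 2 records, 20 total points, 3.50 avg assists
  Rugby: 1 records, 4 total points, 0.00 avg assists
  Soccer: 2 records, 52 total points, 5.00 avg assists
  Tennis: 1 records, 5 total points, 11.00 avg assists
  Volleyball: 1 records, 15 total points, 5.00 avg assists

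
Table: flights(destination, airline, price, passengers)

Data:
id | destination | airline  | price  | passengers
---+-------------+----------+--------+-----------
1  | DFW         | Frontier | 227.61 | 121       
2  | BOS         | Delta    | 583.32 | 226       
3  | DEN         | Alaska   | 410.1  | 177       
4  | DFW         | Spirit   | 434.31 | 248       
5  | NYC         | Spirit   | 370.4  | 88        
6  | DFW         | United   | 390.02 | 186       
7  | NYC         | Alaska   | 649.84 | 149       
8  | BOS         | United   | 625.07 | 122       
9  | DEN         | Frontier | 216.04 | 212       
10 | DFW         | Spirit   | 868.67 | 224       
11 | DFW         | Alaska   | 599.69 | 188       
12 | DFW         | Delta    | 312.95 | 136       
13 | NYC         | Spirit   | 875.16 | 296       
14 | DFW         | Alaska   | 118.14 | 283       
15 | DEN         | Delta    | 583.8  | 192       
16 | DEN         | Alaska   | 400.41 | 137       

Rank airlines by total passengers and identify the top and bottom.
SELECT airline, SUM(passengers)
FROM flights
GROUP BY airline
ORDER BY SUM(passengers)

All groups:
  United: 308
  Frontier: 333
  Delta: 554
  Spirit: 856
  Alaska: 934

Highest: Alaska (934)
Lowest: United (308)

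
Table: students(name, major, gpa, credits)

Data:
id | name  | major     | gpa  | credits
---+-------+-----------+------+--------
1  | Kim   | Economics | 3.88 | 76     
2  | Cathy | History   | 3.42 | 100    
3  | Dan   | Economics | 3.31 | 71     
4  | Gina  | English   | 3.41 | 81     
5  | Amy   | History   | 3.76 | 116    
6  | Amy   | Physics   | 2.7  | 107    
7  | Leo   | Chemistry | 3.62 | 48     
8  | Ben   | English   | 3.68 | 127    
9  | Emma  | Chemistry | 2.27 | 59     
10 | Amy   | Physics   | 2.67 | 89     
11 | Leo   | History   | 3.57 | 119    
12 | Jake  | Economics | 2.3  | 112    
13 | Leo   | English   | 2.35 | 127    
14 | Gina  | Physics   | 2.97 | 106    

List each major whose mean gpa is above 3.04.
SELECT major, AVG(gpa)
FROM students
GROUP BY major
HAVING AVG(gpa) > 3.04

Result:
  Economics: avg=3.16
  English: avg=3.15
  History: avg=3.58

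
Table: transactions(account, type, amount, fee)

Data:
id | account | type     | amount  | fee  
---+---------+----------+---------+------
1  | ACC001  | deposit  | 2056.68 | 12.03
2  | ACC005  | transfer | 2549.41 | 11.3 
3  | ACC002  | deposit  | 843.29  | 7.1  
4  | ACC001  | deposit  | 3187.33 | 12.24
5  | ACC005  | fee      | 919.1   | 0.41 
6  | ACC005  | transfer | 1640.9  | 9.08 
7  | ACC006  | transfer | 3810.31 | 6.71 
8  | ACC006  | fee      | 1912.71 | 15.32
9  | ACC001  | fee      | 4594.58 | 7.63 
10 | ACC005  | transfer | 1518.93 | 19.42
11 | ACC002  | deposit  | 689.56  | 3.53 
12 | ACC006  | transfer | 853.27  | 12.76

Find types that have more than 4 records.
SELECT type, COUNT(*) as cnt
FROM transactions
GROUP BY type
HAVING COUNT(*) > 4

Result:
  transfer: 5

Note: HAVING filters groups after aggregation, WHERE filters rows before.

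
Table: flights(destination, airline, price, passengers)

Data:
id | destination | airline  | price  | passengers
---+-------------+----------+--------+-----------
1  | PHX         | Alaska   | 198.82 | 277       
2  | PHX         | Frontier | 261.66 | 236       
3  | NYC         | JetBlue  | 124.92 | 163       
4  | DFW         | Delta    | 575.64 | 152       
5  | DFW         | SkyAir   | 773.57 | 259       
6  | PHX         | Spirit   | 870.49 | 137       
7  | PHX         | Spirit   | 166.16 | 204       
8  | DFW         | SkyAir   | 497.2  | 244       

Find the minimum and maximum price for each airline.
SELECT airline, MIN(price), MAX(price)
FROM flights
GROUP BY airline

Result:
  Alaska: min=198.82, max=198.82
  Delta: min=575.64, max=575.64
  Frontier: min=261.66, max=261.66
  JetBlue: min=124.92, max=124.92
  SkyAir: min=497.20, max=773.57
  Spirit: min=166.16, max=870.49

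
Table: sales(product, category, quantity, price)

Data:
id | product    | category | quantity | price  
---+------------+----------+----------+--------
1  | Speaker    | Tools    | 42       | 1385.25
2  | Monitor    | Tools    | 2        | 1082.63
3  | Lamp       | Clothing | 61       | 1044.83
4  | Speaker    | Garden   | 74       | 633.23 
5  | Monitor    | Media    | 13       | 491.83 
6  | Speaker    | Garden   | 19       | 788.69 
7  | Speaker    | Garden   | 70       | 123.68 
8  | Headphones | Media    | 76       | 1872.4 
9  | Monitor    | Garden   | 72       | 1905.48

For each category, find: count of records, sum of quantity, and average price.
SELECT category,
       COUNT(*) as cnt,
       SUM(quantity) as total_quantity,
       AVG(price) as avg_price
FROM sales
GROUP BY category

Result:
  Clothing: 1 records, 61 total quantity, 1044.83 avg price
  Garden: 4 records, 235 total quantity, 862.77 avg price
  Media: 2 records, 89 total quantity, 1182.12 avg price
  Tools: 2 records, 44 total quantity, 1233.94 avg price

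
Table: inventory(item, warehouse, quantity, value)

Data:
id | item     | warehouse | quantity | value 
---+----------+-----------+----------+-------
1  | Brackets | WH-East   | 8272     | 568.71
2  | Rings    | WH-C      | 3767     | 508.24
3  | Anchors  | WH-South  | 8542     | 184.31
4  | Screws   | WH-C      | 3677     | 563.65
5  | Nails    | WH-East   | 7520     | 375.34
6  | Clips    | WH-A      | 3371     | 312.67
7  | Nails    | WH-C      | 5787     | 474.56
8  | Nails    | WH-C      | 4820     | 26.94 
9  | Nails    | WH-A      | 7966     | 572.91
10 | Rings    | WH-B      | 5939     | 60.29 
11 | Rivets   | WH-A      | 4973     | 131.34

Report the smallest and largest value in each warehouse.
SELECT warehouse, MIN(value), MAX(value)
FROM inventory
GROUP BY warehouse

Result:
  WH-A: min=131.34, max=572.91
  WH-B: min=60.29, max=60.29
  WH-C: min=26.94, max=563.65
  WH-East: min=375.34, max=568.71
  WH-South: min=184.31, max=184.31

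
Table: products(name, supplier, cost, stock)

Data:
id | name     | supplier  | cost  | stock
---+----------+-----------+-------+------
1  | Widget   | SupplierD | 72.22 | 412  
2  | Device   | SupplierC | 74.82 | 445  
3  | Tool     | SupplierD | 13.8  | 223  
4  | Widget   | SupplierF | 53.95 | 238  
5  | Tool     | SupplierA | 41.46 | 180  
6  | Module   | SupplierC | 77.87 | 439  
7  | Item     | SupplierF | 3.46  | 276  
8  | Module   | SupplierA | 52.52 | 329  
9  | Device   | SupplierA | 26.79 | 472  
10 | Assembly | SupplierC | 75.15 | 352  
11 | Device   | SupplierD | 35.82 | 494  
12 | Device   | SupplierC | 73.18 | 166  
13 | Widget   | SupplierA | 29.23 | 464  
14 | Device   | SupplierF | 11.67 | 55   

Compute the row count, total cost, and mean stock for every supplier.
SELECT supplier,
       COUNT(*) as cnt,
       SUM(cost) as total_cost,
       AVG(stock) as avg_stock
FROM products
GROUP BY supplier

Result:
  SupplierA: 4 records, 150.00 total cost, 361.25 avg stock
  SupplierC: 4 records, 301.02 total cost, 350.50 avg stock
  SupplierD: 3 records, 121.84 total cost, 376.33 avg stock
  SupplierF: 3 records, 69.08 total cost, 189.67 avg stock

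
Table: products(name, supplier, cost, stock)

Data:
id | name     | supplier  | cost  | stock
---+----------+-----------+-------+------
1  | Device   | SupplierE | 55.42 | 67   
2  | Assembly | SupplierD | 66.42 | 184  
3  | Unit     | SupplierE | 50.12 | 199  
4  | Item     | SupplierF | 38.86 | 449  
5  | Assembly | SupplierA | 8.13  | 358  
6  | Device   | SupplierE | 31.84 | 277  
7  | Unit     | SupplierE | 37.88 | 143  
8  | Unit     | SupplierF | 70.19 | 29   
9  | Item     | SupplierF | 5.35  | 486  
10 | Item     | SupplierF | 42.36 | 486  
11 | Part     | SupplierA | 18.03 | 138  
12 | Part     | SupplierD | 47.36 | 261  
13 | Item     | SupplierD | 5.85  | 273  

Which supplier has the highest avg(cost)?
SELECT supplier, AVG(cost) as val
FROM products
GROUP BY supplier
ORDER BY val DESC
LIMIT 1

Result: SupplierE with avg(cost) = 43.82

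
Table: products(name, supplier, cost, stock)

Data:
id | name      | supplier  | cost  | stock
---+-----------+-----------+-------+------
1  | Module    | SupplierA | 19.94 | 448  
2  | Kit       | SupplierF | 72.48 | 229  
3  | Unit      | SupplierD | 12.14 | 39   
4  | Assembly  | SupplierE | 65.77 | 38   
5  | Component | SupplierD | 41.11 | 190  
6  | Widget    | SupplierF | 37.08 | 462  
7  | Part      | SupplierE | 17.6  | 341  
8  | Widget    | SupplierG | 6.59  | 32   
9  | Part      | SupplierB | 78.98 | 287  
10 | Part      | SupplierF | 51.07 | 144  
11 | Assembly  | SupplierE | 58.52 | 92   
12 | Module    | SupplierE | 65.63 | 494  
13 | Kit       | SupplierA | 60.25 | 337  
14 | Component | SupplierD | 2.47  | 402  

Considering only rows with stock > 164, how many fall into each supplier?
SELECT supplier, COUNT(*)
FROM products
WHERE stock > 164
GROUP BY supplier

Note: WHERE filters rows before grouping.

Result:
  SupplierA: 2
  SupplierB: 1
  SupplierD: 2
  SupplierE: 2
  SupplierF: 2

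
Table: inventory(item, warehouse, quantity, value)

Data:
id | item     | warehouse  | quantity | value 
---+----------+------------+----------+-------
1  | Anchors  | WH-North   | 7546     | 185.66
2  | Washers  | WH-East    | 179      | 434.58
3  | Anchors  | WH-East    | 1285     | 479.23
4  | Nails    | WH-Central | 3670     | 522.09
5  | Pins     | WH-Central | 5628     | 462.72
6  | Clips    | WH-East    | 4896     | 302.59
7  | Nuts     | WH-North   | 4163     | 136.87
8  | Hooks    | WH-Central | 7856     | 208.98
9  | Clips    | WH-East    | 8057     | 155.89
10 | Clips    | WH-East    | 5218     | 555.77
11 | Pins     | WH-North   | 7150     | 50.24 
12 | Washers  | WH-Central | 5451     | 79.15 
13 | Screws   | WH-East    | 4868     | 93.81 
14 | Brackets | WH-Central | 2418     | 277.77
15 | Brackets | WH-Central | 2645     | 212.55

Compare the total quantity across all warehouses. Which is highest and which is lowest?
SELECT warehouse, SUM(quantity)
FROM inventory
GROUP BY warehouse
ORDER BY SUM(quantity)

All groups:
  WH-North: 18859
  WH-East: 24503
  WH-Central: 27668

Highest: WH-Central (27668)
Lowest: WH-North (18859)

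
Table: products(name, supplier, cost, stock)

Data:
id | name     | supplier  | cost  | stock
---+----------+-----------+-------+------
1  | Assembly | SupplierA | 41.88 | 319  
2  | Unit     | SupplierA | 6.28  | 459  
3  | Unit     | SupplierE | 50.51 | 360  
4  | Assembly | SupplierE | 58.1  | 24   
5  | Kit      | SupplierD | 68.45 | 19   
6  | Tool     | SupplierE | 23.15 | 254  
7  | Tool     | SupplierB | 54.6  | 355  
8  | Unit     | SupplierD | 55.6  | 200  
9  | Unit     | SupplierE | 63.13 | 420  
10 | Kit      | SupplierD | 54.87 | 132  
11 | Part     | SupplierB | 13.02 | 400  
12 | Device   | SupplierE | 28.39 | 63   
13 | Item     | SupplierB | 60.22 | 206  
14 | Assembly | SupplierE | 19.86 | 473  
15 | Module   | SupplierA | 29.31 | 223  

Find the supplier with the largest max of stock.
SELECT supplier, MAX(stock) as val
FROM products
GROUP BY supplier
ORDER BY val DESC
LIMIT 1

Result: SupplierE with max(stock) = 473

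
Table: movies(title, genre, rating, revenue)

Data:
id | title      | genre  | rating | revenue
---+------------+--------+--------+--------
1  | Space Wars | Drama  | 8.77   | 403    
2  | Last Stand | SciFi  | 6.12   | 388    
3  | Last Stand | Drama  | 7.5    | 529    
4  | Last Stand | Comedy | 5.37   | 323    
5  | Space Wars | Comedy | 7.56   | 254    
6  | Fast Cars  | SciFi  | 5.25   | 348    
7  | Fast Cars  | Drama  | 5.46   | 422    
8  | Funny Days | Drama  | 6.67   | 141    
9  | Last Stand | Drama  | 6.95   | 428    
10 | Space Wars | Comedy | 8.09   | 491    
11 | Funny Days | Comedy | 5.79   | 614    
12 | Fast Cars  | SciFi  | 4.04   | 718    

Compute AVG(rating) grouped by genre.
SELECT genre, AVG(rating) as result
FROM movies
GROUP BY genre

Result:
  Comedy: 6.70
  Drama: 7.07
  SciFi: 5.14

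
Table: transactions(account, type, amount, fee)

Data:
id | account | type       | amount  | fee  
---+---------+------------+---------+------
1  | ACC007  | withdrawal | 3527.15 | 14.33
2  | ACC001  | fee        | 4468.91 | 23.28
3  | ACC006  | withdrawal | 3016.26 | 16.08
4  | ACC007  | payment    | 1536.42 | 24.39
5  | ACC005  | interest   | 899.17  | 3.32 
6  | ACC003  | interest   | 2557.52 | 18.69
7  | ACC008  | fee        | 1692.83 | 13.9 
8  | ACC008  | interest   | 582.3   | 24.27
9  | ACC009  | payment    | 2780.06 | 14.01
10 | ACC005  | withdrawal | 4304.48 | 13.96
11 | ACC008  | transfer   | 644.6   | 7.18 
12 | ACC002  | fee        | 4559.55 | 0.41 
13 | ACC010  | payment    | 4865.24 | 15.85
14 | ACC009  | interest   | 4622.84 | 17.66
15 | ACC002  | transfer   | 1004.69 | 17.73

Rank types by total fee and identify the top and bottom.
SELECT type, SUM(fee)
FROM transactions
GROUP BY type
ORDER BY SUM(fee)

All groups:
  transfer: 24.91
  fee: 37.59
  withdrawal: 44.37
  payment: 54.25
  interest: 63.94

Highest: interest (63.94)
Lowest: transfer (24.91)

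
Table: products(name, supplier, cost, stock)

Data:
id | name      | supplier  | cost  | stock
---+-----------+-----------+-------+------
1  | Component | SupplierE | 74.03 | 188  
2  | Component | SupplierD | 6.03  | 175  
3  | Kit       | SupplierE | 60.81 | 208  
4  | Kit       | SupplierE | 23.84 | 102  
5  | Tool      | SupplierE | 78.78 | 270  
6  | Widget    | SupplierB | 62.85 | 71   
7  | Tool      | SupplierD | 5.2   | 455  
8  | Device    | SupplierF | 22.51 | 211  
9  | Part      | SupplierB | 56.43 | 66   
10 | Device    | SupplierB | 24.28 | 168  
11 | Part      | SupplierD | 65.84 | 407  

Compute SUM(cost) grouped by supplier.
SELECT supplier, SUM(cost) as result
FROM products
GROUP BY supplier

Result:
  SupplierB: 143.56
  SupplierD: 77.07
  SupplierE: 237.46
  SupplierF: 22.51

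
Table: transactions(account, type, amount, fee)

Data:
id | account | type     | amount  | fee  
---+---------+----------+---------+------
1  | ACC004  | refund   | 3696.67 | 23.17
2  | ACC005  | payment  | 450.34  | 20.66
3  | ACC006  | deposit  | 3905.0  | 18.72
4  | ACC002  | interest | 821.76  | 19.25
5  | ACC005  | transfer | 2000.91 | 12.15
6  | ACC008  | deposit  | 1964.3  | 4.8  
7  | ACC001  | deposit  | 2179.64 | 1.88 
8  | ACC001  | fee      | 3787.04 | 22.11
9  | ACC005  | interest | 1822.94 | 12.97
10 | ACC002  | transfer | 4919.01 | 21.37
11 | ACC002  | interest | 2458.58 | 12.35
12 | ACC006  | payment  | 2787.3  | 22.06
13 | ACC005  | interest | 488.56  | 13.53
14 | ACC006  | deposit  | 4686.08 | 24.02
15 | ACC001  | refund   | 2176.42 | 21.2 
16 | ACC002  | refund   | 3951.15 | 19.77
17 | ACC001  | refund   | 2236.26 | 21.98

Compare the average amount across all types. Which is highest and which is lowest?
SELECT type, AVG(amount)
FROM transactions
GROUP BY type
ORDER BY AVG(amount)

All groups:
  interest: 1397.96
  payment: 1618.82
  refund: 3015.13
  deposit: 3183.76
  transfer: 3459.96
  fee: 3787.04

Highest: fee (3787.04)
Lowest: interest (1397.96)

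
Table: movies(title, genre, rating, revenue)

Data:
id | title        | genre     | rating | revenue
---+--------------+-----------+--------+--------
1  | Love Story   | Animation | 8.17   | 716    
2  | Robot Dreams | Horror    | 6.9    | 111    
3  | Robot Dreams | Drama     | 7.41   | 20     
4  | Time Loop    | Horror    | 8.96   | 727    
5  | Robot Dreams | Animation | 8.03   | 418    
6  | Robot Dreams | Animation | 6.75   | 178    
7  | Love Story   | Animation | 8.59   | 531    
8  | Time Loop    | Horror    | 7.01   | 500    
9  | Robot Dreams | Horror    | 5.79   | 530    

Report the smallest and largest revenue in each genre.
SELECT genre, MIN(revenue), MAX(revenue)
FROM movies
GROUP BY genre

Result:
  Animation: min=178, max=716
  Drama: min=20, max=20
  Horror: min=111, max=727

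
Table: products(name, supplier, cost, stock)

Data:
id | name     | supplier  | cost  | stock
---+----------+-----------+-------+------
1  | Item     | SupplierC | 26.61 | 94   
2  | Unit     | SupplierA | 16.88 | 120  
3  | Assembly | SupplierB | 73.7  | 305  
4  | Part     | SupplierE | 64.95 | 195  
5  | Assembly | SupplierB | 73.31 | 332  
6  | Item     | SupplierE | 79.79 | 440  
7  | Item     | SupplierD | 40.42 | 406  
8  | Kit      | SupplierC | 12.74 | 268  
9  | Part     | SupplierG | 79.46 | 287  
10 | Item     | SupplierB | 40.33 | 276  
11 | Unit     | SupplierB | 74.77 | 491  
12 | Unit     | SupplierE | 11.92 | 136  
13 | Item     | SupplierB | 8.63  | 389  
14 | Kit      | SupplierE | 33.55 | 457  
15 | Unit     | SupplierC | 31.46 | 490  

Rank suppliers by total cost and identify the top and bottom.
SELECT supplier, SUM(cost)
FROM products
GROUP BY supplier
ORDER BY SUM(cost)

All groups:
  SupplierA: 16.88
  SupplierD: 40.42
  SupplierC: 70.81
  SupplierG: 79.46
  SupplierE: 190.21
  SupplierB: 270.74

Highest: SupplierB (270.74)
Lowest: SupplierA (16.88)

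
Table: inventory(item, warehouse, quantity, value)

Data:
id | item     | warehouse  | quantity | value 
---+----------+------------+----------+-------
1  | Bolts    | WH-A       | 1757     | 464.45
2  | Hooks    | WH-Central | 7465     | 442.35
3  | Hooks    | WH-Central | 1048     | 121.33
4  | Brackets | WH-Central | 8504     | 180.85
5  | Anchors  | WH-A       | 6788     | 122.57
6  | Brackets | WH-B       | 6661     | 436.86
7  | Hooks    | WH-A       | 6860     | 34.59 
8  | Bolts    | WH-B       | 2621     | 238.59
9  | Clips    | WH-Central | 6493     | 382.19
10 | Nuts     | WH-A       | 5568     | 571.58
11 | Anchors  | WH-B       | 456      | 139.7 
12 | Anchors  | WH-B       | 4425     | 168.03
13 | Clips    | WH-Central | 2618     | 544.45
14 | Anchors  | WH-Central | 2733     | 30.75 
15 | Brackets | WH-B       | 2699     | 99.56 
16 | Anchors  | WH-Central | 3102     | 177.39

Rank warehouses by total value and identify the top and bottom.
SELECT warehouse, SUM(value)
FROM inventory
GROUP BY warehouse
ORDER BY SUM(value)

All groups:
  WH-B: 1082.74
  WH-A: 1193.19
  WH-Central: 1879.31

Highest: WH-Central (1879.31)
Lowest: WH-B (1082.74)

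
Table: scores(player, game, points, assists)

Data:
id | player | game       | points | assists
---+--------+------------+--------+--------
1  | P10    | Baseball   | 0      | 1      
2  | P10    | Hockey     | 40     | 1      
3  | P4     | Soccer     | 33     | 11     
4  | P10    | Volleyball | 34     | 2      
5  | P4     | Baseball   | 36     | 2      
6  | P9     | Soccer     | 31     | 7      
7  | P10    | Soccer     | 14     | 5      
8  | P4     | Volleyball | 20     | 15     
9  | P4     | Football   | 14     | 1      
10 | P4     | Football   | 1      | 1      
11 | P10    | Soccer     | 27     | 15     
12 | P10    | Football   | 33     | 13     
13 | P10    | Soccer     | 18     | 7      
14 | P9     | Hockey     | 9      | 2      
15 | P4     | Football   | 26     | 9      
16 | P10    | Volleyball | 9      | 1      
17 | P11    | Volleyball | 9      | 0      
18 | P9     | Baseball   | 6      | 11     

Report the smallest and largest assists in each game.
SELECT game, MIN(assists), MAX(assists)
FROM scores
GROUP BY game

Result:
  Baseball: min=1, max=11
  Football: min=1, max=13
  Hockey: min=1, max=2
  Soccer: min=5, max=15
  Volleyball: min=0, max=15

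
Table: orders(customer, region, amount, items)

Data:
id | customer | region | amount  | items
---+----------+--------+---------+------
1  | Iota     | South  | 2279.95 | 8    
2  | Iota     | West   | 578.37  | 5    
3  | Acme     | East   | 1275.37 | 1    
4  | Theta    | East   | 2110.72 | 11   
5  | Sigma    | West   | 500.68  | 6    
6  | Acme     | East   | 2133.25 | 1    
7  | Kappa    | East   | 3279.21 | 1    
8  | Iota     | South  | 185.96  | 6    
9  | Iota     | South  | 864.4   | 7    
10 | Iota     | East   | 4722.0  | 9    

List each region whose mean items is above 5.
SELECT region, AVG(items)
FROM orders
GROUP BY region
HAVING AVG(items) > 5

Result:
  South: avg=7.00
  West: avg=5.50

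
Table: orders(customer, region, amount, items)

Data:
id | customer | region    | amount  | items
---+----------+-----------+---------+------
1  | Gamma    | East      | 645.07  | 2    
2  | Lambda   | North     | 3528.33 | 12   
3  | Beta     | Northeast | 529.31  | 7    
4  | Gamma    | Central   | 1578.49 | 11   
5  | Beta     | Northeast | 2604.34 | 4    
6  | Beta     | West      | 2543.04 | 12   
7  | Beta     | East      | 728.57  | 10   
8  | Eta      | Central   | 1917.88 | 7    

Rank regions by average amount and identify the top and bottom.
SELECT region, AVG(amount)
FROM orders
GROUP BY region
ORDER BY AVG(amount)

All groups:
  East: 686.82
  Northeast: 1566.83
  Central: 1748.19
  West: 2543.04
  North: 3528.33

Highest: North (3528.33)
Lowest: East (686.82)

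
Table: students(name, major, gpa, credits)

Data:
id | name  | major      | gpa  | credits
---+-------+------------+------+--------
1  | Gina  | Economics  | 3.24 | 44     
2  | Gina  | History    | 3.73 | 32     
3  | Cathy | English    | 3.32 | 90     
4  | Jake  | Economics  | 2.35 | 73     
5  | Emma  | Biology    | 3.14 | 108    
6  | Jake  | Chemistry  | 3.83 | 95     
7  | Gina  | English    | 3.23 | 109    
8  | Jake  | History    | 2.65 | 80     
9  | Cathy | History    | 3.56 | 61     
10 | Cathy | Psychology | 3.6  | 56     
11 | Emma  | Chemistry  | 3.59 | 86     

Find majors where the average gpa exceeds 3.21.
SELECT major, AVG(gpa)
FROM students
GROUP BY major
HAVING AVG(gpa) > 3.21

Result:
  Chemistry: avg=3.71
  English: avg=3.28
  History: avg=3.31
  Psychology: avg=3.60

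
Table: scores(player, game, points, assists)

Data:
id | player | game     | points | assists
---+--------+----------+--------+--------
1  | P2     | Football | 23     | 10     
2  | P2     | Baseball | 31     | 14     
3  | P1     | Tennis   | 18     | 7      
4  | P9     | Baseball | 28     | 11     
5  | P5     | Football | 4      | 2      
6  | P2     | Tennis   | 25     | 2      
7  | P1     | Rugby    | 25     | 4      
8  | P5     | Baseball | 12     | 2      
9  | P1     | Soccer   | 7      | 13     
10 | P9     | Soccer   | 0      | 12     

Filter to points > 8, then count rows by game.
SELECT game, COUNT(*)
FROM scores
WHERE points > 8
GROUP BY game

Note: WHERE filters rows before grouping.

Result:
  Baseball: 3
  Football: 1
  Rugby: 1
  Tennis: 2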